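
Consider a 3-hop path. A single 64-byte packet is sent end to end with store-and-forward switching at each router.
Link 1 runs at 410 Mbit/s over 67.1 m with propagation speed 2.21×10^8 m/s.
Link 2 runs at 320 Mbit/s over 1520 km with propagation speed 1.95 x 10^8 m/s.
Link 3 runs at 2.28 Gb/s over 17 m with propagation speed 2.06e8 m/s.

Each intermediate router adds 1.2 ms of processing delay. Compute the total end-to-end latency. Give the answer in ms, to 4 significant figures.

L = 64 × 8 = 512 bits.
Transmission delays (L/R per hop): 0.00124878, 0.0016, 0.000224561 ms; sum = 0.00307334 ms.
Propagation delays (d/s per hop): 0.00030362, 7.79487, 8.25243e-05 ms; sum = 7.79526 ms.
Processing at 2 router(s): 2 × 1.2 ms = 2.4 ms.
End-to-end = 10.20 ms.

10.20 ms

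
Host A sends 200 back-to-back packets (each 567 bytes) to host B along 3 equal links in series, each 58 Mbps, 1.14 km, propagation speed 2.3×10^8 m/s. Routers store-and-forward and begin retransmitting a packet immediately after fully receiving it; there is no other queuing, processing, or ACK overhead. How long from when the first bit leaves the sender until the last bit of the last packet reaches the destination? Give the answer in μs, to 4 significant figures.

Per-hop transmission t_tx = L/R = 4536/58000000 = 78.2069 μs.
Per-hop propagation t_prop = 1140/2.3e+08 = 4.95652 μs.
Pipeline fill: first packet needs 3·t_tx to clear all hops; remaining 199 packets each add one t_tx.
Total = (3+200-1)·t_tx + 3·t_prop = 202·78.2069 + 3·4.95652 = 15810 μs.

15810 μs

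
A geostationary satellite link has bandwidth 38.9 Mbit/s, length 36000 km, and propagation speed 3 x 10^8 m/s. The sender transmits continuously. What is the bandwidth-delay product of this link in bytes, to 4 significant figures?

Propagation delay = 36000000 / 300000000 = 0.12 s.
BDP = R × t_prop = 38900000 × 0.12 = 4668000 bits.
In bytes: 4668000/8 = 583500 bytes.

583500 bytes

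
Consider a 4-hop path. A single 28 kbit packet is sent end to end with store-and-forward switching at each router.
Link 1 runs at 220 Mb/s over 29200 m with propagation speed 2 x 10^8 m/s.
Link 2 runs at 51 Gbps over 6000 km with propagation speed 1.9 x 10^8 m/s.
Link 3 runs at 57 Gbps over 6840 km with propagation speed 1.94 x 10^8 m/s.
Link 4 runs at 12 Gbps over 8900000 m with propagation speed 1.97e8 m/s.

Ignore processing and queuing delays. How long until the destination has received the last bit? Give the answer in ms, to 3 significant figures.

L = 28000 bits.
Transmission delays (L/R per hop): 0.127273, 0.00054902, 0.000491228, 0.00233333 ms; sum = 0.130646 ms.
Propagation delays (d/s per hop): 0.146, 31.5789, 35.2577, 45.1777 ms; sum = 112.16 ms.
End-to-end = 112 ms.

112 ms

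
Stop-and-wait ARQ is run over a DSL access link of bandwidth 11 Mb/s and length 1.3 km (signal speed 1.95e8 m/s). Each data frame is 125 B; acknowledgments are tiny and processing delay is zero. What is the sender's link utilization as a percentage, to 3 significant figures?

t_tx = L/R = 1000/11000000 = 9.09091e-05 s.
t_prop = 1300/195000000 = 6.66667e-06 s; RTT = 1.33333e-05 s.
Cycle = t_tx + RTT = 0.000104242 s.
Utilization = t_tx / cycle = 9.09091e-05/0.000104242 = 87.2 %.

87.2 %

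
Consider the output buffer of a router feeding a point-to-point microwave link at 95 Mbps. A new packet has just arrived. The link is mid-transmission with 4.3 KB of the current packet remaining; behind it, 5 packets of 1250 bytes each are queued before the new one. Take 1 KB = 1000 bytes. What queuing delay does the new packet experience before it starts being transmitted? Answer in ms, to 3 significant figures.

Each queued packet: L/R = 10000/95000000 = 0.105263 ms.
5 queued → 0.526316 ms.
Plus remaining 34400 bits of current packet: 0.362105 ms.
Queuing delay = 0.888 ms.

0.888 ms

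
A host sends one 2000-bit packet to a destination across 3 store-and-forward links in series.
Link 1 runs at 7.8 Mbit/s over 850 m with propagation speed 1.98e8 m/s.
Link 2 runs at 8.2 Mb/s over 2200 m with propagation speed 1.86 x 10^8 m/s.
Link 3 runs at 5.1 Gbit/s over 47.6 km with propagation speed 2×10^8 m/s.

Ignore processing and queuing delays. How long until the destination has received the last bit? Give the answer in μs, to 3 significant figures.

Transmission delays (L/R per hop): 256.41, 243.902, 0.392157 μs; sum = 500.705 μs.
Propagation delays (d/s per hop): 4.29293, 11.828, 238 μs; sum = 254.121 μs.
End-to-end = 755 μs.

755 μs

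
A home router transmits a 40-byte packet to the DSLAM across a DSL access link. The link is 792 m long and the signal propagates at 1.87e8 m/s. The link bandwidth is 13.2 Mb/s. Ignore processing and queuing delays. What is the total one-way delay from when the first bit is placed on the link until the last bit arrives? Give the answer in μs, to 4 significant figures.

28.48 μs

L = 40 × 8 = 320 bits.
Transmission delay = L/R = 320 / 13200000 = 24.2424 μs.
Propagation delay = d/s = 792 m / 187000000 m/s = 4.23529 μs.
Total = 28.48 μs.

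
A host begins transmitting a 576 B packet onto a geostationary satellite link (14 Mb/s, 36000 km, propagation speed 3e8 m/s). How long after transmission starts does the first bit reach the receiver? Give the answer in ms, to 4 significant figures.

120.0 ms

First bit experiences only propagation delay: d/s = 36000000/300000000 = 120.0 ms.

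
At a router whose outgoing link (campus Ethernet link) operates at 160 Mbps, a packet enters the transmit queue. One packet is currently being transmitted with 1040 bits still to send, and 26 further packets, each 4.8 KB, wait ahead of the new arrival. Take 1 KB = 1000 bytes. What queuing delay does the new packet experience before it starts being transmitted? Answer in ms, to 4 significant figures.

6.247 ms

Each queued packet: L/R = 38400/160000000 = 0.24 ms.
26 queued → 6.24 ms.
Plus remaining 1040 bits of current packet: 0.0065 ms.
Queuing delay = 6.247 ms.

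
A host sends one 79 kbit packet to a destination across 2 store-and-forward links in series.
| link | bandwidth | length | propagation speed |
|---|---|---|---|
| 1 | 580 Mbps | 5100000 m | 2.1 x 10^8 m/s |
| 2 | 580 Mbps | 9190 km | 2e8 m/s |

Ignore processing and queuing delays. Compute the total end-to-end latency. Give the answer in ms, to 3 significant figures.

70.5 ms

L = 79000 bits.
Transmission delay per hop = L/R = 79000/580000000 = 0.136207 ms; 2 hops → 0.272414 ms.
Propagation delays (d/s per hop): 24.2857, 45.95 ms; sum = 70.2357 ms.
End-to-end = 70.5 ms.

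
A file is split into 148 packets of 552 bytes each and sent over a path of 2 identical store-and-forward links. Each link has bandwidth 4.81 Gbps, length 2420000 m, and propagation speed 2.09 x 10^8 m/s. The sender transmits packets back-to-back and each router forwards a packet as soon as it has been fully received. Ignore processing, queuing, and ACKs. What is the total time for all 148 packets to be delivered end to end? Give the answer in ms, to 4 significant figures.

Per-hop transmission t_tx = L/R = 4416/4810000000 = 0.000918087 ms.
Per-hop propagation t_prop = 2420000/209000000 = 11.5789 ms.
Pipeline fill: first packet needs 2·t_tx to clear all hops; remaining 147 packets each add one t_tx.
Total = (2+148-1)·t_tx + 2·t_prop = 149·0.000918087 + 2·11.5789 = 23.29 ms.

23.29 ms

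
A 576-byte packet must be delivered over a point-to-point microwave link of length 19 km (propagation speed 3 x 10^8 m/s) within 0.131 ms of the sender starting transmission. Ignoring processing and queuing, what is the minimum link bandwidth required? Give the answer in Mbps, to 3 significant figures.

L = 4608 bits.
Propagation delay = 19000 / 300000000 = 0.0633333 ms.
Transmission budget = 0.131 − 0.0633333 = 0.0676667 ms.
R ≥ L / t_tx = 4608 bits / 6.76667e-05 s = 68.1 Mbps.

68.1 Mbps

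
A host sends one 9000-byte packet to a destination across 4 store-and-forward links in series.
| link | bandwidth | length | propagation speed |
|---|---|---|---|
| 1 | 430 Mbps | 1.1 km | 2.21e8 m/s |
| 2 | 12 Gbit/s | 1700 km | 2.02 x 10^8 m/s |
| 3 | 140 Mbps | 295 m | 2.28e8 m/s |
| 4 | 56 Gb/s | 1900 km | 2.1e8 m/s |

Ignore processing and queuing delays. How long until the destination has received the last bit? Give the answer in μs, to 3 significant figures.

18200 μs

L = 9000 × 8 = 72000 bits.
Transmission delays (L/R per hop): 167.442, 6, 514.286, 1.28571 μs; sum = 689.013 μs.
Propagation delays (d/s per hop): 4.97738, 8415.84, 1.29386, 9047.62 μs; sum = 17469.7 μs.
End-to-end = 18200 μs.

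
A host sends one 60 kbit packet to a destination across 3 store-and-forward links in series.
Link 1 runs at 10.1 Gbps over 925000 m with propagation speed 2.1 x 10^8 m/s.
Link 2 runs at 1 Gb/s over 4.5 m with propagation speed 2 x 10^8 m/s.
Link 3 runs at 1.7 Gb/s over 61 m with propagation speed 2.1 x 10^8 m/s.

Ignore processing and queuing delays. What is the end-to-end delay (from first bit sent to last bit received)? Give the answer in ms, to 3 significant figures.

4.51 ms

L = 60000 bits.
Transmission delays (L/R per hop): 0.00594059, 0.06, 0.0352941 ms; sum = 0.101235 ms.
Propagation delays (d/s per hop): 4.40476, 2.25e-05, 0.000290476 ms; sum = 4.40507 ms.
End-to-end = 4.51 ms.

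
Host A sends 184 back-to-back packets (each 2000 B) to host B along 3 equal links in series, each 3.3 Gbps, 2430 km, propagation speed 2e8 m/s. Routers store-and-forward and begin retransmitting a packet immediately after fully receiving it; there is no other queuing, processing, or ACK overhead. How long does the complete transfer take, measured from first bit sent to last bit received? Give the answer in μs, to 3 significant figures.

37400 μs

Per-hop transmission t_tx = L/R = 16000/3300000000 = 4.84848 μs.
Per-hop propagation t_prop = 2430000/200000000 = 12150 μs.
Pipeline fill: first packet needs 3·t_tx to clear all hops; remaining 183 packets each add one t_tx.
Total = (3+184-1)·t_tx + 3·t_prop = 186·4.84848 + 3·12150 = 37400 μs.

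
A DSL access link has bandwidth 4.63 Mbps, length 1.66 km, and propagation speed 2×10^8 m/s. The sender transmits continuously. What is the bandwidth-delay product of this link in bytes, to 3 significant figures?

Propagation delay = 1660 / 200000000 = 8.3e-06 s.
BDP = R × t_prop = 4630000 × 8.3e-06 = 38.429 bits.
In bytes: 38.429/8 = 4.80 bytes.

4.80 bytes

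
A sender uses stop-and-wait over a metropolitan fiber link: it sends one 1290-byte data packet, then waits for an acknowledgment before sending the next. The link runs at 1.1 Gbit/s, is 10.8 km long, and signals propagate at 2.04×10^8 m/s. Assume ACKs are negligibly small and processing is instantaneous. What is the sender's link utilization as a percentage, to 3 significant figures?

8.14 %

t_tx = L/R = 10320/1100000000 = 9.38182e-06 s.
t_prop = 10800/204000000 = 5.29412e-05 s; RTT = 0.000105882 s.
Cycle = t_tx + RTT = 0.000115264 s.
Utilization = t_tx / cycle = 9.38182e-06/0.000115264 = 8.14 %.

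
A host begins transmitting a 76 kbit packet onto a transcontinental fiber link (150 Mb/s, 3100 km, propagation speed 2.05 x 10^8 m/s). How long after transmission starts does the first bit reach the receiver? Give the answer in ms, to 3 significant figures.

First bit experiences only propagation delay: d/s = 3100000/2.05e+08 = 15.1 ms.

15.1 ms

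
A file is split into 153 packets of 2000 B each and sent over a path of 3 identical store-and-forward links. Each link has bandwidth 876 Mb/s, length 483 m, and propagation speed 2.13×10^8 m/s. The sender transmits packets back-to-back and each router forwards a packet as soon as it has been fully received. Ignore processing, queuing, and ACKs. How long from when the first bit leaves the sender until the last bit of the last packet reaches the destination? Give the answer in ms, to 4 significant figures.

Per-hop transmission t_tx = L/R = 16000/876000000 = 0.0182648 ms.
Per-hop propagation t_prop = 483/213000000 = 0.00226761 ms.
Pipeline fill: first packet needs 3·t_tx to clear all hops; remaining 152 packets each add one t_tx.
Total = (3+153-1)·t_tx + 3·t_prop = 155·0.0182648 + 3·0.00226761 = 2.838 ms.

2.838 ms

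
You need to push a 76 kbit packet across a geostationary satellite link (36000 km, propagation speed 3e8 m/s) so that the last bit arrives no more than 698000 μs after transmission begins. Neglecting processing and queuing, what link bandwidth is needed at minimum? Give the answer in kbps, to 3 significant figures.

Propagation delay = 36000000 / 300000000 = 120000 μs.
Transmission budget = 698000 − 120000 = 578000 μs.
R ≥ L / t_tx = 76000 bits / 0.578 s = 131 kbps.

131 kbps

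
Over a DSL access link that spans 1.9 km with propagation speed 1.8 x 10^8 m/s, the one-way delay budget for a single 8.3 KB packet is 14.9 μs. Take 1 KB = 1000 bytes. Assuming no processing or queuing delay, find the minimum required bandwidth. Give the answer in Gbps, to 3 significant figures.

15.3 Gbps

L = 66400 bits.
Propagation delay = 1900 / 180000000 = 10.5556 μs.
Transmission budget = 14.9 − 10.5556 = 4.34444 μs.
R ≥ L / t_tx = 66400 bits / 4.34444e-06 s = 15.3 Gbps.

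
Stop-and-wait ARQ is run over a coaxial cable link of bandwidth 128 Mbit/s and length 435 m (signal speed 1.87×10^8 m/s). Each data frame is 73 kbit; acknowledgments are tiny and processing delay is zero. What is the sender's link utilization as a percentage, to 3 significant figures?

99.2 %

t_tx = L/R = 73000/128000000 = 0.000570313 s.
t_prop = 435/187000000 = 2.3262e-06 s; RTT = 4.65241e-06 s.
Cycle = t_tx + RTT = 0.000574965 s.
Utilization = t_tx / cycle = 0.000570313/0.000574965 = 99.2 %.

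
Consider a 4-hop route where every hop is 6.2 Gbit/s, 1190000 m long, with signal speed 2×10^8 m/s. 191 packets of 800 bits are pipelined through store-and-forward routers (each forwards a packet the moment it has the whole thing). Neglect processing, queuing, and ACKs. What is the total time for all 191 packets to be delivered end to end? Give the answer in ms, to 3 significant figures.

23.8 ms

Per-hop transmission t_tx = L/R = 800/6200000000 = 0.000129032 ms.
Per-hop propagation t_prop = 1190000/200000000 = 5.95 ms.
Pipeline fill: first packet needs 4·t_tx to clear all hops; remaining 190 packets each add one t_tx.
Total = (4+191-1)·t_tx + 4·t_prop = 194·0.000129032 + 4·5.95 = 23.8 ms.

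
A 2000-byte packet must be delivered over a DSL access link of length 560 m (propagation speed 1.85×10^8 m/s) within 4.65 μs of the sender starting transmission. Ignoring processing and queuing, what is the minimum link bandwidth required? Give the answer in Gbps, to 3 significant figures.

L = 16000 bits.
Propagation delay = 560 / 185000000 = 3.02703 μs.
Transmission budget = 4.65 − 3.02703 = 1.62297 μs.
R ≥ L / t_tx = 16000 bits / 1.62297e-06 s = 9.86 Gbps.

9.86 Gbps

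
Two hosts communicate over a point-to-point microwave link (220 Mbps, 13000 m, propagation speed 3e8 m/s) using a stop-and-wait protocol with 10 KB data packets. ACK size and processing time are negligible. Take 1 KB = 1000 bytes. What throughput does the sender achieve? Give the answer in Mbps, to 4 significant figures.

t_tx = L/R = 80000/220000000 = 0.000363636 s.
t_prop = 13000/300000000 = 4.33333e-05 s; RTT = 8.66667e-05 s.
Cycle = t_tx + RTT = 0.000450303 s.
Throughput = L / cycle = 80000 / 0.000450303 = 177.7 Mbps.

177.7 Mbps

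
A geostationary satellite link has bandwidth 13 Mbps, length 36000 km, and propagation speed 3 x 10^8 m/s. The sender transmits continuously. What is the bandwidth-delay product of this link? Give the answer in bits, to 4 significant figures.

Propagation delay = 36000000 / 300000000 = 0.12 s.
BDP = R × t_prop = 13000000 × 0.12 = 1560000 bits.

1560000 bits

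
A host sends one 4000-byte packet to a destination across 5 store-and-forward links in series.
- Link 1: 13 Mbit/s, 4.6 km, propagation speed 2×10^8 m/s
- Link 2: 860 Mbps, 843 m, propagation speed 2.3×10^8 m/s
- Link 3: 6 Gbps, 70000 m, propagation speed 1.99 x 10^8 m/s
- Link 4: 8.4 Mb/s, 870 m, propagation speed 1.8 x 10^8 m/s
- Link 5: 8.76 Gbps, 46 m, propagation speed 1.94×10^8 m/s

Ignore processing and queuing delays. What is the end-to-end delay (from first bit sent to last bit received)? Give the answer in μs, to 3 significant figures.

L = 4000 × 8 = 32000 bits.
Transmission delays (L/R per hop): 2461.54, 37.2093, 5.33333, 3809.52, 3.65297 μs; sum = 6317.26 μs.
Propagation delays (d/s per hop): 23, 3.66522, 351.759, 4.83333, 0.237113 μs; sum = 383.494 μs.
End-to-end = 6700 μs.

6700 μs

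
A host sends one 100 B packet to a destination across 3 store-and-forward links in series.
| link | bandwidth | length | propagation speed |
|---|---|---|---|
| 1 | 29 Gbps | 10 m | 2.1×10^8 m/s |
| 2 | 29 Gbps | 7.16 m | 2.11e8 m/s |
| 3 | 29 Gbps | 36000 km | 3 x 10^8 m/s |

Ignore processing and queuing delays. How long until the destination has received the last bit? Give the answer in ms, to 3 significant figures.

120 ms

L = 100 × 8 = 800 bits.
Transmission delay per hop = L/R = 800/29000000000 = 2.75862e-05 ms; 3 hops → 8.27586e-05 ms.
Propagation delays (d/s per hop): 4.7619e-05, 3.39336e-05, 120 ms; sum = 120 ms.
End-to-end = 120 ms.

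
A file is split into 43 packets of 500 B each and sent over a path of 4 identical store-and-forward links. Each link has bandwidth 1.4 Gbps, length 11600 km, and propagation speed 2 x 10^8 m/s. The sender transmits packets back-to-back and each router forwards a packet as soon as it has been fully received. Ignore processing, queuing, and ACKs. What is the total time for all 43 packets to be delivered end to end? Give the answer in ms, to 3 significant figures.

Per-hop transmission t_tx = L/R = 4000/1400000000 = 0.00285714 ms.
Per-hop propagation t_prop = 11600000/200000000 = 58 ms.
Pipeline fill: first packet needs 4·t_tx to clear all hops; remaining 42 packets each add one t_tx.
Total = (4+43-1)·t_tx + 4·t_prop = 46·0.00285714 + 4·58 = 232 ms.

232 ms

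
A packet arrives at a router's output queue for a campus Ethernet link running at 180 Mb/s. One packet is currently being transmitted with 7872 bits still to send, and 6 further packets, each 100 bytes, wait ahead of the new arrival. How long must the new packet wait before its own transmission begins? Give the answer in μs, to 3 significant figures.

Each queued packet: L/R = 800/180000000 = 4.44444 μs.
6 queued → 26.6667 μs.
Plus remaining 7872 bits of current packet: 43.7333 μs.
Queuing delay = 70.4 μs.

70.4 μs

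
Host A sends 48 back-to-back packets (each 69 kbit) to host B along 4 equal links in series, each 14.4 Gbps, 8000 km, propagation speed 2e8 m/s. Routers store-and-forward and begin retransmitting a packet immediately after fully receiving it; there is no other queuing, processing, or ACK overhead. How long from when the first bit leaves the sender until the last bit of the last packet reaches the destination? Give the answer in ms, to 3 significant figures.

Per-hop transmission t_tx = L/R = 69000/14400000000 = 0.00479167 ms.
Per-hop propagation t_prop = 8000000/200000000 = 40 ms.
Pipeline fill: first packet needs 4·t_tx to clear all hops; remaining 47 packets each add one t_tx.
Total = (4+48-1)·t_tx + 4·t_prop = 51·0.00479167 + 4·40 = 160 ms.

160 ms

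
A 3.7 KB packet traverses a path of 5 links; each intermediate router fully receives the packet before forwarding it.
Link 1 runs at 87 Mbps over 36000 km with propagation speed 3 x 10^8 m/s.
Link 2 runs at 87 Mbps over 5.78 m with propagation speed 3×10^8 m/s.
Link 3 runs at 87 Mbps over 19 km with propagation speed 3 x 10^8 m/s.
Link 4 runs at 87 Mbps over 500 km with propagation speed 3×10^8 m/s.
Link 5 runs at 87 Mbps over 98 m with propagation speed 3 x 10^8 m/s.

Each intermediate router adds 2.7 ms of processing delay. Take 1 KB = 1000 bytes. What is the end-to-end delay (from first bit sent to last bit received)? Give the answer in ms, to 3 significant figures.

L = 29600 bits.
Transmission delay per hop = L/R = 29600/87000000 = 0.34023 ms; 5 hops → 1.70115 ms.
Propagation delays (d/s per hop): 120, 1.92667e-05, 0.0633333, 1.66667, 0.000326667 ms; sum = 121.73 ms.
Processing at 4 router(s): 4 × 2.7 ms = 10.8 ms.
End-to-end = 134 ms.

134 ms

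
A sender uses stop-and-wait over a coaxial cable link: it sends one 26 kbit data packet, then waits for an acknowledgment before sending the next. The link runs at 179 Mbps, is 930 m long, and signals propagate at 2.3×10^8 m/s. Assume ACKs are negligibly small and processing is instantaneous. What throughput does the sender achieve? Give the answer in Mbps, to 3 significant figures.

t_tx = L/R = 26000/179000000 = 0.000145251 s.
t_prop = 930/2.3e+08 = 4.04348e-06 s; RTT = 8.08696e-06 s.
Cycle = t_tx + RTT = 0.000153338 s.
Throughput = L / cycle = 26000 / 0.000153338 = 170 Mbps.

170 Mbps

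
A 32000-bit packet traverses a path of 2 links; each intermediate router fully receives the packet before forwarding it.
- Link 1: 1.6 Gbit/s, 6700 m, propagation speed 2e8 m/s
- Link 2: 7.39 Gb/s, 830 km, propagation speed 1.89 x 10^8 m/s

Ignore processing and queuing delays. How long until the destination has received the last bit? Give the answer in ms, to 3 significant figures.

4.45 ms

Transmission delays (L/R per hop): 0.02, 0.00433018 ms; sum = 0.0243302 ms.
Propagation delays (d/s per hop): 0.0335, 4.39153 ms; sum = 4.42503 ms.
End-to-end = 4.45 ms.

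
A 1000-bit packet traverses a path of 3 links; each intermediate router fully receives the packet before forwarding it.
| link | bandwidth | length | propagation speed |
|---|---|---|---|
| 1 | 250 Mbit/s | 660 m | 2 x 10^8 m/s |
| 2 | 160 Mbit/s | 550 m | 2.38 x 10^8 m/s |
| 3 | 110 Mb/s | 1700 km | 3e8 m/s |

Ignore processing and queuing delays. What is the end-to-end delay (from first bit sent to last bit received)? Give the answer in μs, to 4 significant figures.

Transmission delays (L/R per hop): 4, 6.25, 9.09091 μs; sum = 19.3409 μs.
Propagation delays (d/s per hop): 3.3, 2.31092, 5666.67 μs; sum = 5672.28 μs.
End-to-end = 5692 μs.

5692 μs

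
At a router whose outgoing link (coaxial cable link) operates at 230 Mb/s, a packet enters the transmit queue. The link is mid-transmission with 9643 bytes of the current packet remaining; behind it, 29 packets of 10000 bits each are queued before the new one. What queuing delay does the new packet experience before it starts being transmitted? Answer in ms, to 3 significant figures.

Each queued packet: L/R = 10000/230000000 = 0.0434783 ms.
29 queued → 1.26087 ms.
Plus remaining 77144 bits of current packet: 0.335409 ms.
Queuing delay = 1.60 ms.

1.60 ms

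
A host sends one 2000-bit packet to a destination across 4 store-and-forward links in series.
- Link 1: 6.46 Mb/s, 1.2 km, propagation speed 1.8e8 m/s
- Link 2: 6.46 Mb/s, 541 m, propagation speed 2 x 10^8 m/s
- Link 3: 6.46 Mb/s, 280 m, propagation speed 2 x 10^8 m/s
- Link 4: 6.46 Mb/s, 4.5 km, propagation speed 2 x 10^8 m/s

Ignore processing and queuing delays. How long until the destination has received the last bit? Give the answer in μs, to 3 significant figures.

Transmission delay per hop = L/R = 2000/6460000 = 309.598 μs; 4 hops → 1238.39 μs.
Propagation delays (d/s per hop): 6.66667, 2.705, 1.4, 22.5 μs; sum = 33.2717 μs.
End-to-end = 1270 μs.

1270 μs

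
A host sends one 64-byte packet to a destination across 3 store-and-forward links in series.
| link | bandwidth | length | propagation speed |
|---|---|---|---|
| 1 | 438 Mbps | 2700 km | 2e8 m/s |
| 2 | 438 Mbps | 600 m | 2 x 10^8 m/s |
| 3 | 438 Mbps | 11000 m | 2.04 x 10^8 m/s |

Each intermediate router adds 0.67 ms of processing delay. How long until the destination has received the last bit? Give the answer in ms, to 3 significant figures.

L = 64 × 8 = 512 bits.
Transmission delay per hop = L/R = 512/438000000 = 0.00116895 ms; 3 hops → 0.00350685 ms.
Propagation delays (d/s per hop): 13.5, 0.003, 0.0539216 ms; sum = 13.5569 ms.
Processing at 2 router(s): 2 × 0.67 ms = 1.34 ms.
End-to-end = 14.9 ms.

14.9 ms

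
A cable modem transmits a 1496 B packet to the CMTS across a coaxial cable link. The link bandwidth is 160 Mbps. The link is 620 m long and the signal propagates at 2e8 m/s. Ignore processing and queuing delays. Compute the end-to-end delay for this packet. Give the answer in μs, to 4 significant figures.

77.90 μs

L = 1496 × 8 = 11968 bits.
Transmission delay = L/R = 11968 / 160000000 = 74.8 μs.
Propagation delay = d/s = 620 m / 200000000 m/s = 3.1 μs.
Total = 77.90 μs.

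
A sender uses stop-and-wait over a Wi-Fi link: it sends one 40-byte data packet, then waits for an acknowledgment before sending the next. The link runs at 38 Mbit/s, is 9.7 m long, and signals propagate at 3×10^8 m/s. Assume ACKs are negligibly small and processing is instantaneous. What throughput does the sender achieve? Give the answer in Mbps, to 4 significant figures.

t_tx = L/R = 320/38000000 = 8.42105e-06 s.
t_prop = 9.7/300000000 = 3.23333e-08 s; RTT = 6.46667e-08 s.
Cycle = t_tx + RTT = 8.48572e-06 s.
Throughput = L / cycle = 320 / 8.48572e-06 = 37.71 Mbps.

37.71 Mbps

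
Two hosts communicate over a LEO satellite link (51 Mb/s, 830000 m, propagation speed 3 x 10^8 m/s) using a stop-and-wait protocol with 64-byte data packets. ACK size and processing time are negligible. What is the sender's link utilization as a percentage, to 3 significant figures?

0.181 %

t_tx = L/R = 512/51000000 = 1.00392e-05 s.
t_prop = 830000/300000000 = 0.00276667 s; RTT = 0.00553333 s.
Cycle = t_tx + RTT = 0.00554337 s.
Utilization = t_tx / cycle = 1.00392e-05/0.00554337 = 0.181 %.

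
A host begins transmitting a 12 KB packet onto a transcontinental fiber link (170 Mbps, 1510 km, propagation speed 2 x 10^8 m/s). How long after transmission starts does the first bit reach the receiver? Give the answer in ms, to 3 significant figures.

7.55 ms

First bit experiences only propagation delay: d/s = 1510000/200000000 = 7.55 ms.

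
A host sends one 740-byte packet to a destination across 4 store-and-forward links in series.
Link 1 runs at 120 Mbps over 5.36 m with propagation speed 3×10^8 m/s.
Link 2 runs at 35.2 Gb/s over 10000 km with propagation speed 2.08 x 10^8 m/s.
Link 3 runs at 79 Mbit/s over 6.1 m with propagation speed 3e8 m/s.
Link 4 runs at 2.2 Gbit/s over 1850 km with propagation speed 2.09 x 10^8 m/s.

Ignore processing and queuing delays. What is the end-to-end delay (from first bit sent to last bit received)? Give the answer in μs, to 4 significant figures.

L = 740 × 8 = 5920 bits.
Transmission delays (L/R per hop): 49.3333, 0.168182, 74.9367, 2.69091 μs; sum = 127.129 μs.
Propagation delays (d/s per hop): 0.0178667, 48076.9, 0.0203333, 8851.67 μs; sum = 56928.6 μs.
End-to-end = 57060 μs.

57060 μs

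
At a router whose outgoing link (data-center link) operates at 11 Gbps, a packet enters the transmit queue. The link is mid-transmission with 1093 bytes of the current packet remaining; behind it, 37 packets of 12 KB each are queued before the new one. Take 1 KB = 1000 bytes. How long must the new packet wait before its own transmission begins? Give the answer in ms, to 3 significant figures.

Each queued packet: L/R = 96000/11000000000 = 0.00872727 ms.
37 queued → 0.322909 ms.
Plus remaining 8744 bits of current packet: 0.000794909 ms.
Queuing delay = 0.324 ms.

0.324 ms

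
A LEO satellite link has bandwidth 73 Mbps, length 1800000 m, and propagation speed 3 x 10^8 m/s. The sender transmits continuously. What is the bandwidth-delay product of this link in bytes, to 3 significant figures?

54800 bytes

Propagation delay = 1800000 / 300000000 = 0.006 s.
BDP = R × t_prop = 73000000 × 0.006 = 438000 bits.
In bytes: 438000/8 = 54800 bytes.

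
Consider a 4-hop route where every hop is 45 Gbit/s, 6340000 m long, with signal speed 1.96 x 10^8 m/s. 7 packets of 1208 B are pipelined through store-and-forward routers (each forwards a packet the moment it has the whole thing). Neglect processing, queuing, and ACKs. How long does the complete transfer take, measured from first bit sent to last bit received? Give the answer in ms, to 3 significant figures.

Per-hop transmission t_tx = L/R = 9664/45000000000 = 0.000214756 ms.
Per-hop propagation t_prop = 6340000/196000000 = 32.3469 ms.
Pipeline fill: first packet needs 4·t_tx to clear all hops; remaining 6 packets each add one t_tx.
Total = (4+7-1)·t_tx + 4·t_prop = 10·0.000214756 + 4·32.3469 = 129 ms.

129 ms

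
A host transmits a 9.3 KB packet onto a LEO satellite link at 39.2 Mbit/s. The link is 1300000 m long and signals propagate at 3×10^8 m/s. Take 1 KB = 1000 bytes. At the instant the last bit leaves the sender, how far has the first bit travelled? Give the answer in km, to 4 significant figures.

t_tx = L/R = 74400/39200000 = 0.00189796 s.
Distance = s × t_tx = 300000000 × 0.00189796 = 569.4 km.

569.4 km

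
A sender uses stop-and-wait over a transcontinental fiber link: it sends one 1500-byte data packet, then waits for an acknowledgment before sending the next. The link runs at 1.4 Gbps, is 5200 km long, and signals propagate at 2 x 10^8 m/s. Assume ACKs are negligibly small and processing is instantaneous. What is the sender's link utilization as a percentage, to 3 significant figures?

0.0165 %

t_tx = L/R = 12000/1400000000 = 8.57143e-06 s.
t_prop = 5200000/200000000 = 0.026 s; RTT = 0.052 s.
Cycle = t_tx + RTT = 0.0520086 s.
Utilization = t_tx / cycle = 8.57143e-06/0.0520086 = 0.0165 %.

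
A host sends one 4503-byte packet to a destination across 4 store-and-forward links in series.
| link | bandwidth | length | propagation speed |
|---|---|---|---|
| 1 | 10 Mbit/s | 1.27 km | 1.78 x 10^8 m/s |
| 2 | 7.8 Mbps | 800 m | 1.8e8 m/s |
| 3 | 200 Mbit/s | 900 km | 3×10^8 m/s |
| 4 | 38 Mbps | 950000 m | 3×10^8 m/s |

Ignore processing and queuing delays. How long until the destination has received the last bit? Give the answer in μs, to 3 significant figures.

15500 μs

L = 4503 × 8 = 36024 bits.
Transmission delays (L/R per hop): 3602.4, 4618.46, 180.12, 948 μs; sum = 9348.98 μs.
Propagation delays (d/s per hop): 7.13483, 4.44444, 3000, 3166.67 μs; sum = 6178.25 μs.
End-to-end = 15500 μs.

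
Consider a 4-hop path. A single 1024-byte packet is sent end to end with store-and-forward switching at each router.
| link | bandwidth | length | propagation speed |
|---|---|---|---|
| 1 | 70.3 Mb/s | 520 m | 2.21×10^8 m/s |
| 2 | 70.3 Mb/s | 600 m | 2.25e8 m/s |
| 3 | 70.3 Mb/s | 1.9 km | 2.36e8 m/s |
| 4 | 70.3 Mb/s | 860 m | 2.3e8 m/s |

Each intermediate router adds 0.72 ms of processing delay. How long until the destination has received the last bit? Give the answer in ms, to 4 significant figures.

2.643 ms

L = 1024 × 8 = 8192 bits.
Transmission delay per hop = L/R = 8192/70300000 = 0.116529 ms; 4 hops → 0.466117 ms.
Propagation delays (d/s per hop): 0.00235294, 0.00266667, 0.00805085, 0.00373913 ms; sum = 0.0168096 ms.
Processing at 3 router(s): 3 × 0.72 ms = 2.16 ms.
End-to-end = 2.643 ms.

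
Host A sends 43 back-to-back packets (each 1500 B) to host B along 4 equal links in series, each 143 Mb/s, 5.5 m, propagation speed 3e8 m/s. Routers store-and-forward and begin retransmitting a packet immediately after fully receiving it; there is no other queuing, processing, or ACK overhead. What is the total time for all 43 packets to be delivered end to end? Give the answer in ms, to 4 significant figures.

3.860 ms

Per-hop transmission t_tx = L/R = 12000/143000000 = 0.0839161 ms.
Per-hop propagation t_prop = 5.5/300000000 = 1.83333e-05 ms.
Pipeline fill: first packet needs 4·t_tx to clear all hops; remaining 42 packets each add one t_tx.
Total = (4+43-1)·t_tx + 4·t_prop = 46·0.0839161 + 4·1.83333e-05 = 3.860 ms.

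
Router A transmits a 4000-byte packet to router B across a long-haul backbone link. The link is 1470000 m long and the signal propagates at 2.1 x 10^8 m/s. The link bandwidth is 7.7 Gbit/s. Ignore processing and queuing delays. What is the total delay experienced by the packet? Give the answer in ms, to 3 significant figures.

L = 4000 × 8 = 32000 bits.
Transmission delay = L/R = 32000 / 7700000000 = 0.00415584 ms.
Propagation delay = d/s = 1470000 m / 210000000 m/s = 7 ms.
Total = 7.00 ms.

7.00 ms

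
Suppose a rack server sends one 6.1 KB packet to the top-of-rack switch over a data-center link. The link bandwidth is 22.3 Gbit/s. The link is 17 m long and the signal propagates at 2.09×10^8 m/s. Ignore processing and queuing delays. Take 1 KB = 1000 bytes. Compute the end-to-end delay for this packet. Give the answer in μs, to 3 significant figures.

L = 48800 bits.
Transmission delay = L/R = 48800 / 22300000000 = 2.18834 μs.
Propagation delay = d/s = 17 m / 209000000 m/s = 0.0813397 μs.
Total = 2.27 μs.

2.27 μs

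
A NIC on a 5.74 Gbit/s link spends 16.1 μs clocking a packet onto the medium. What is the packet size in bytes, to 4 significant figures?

11550 bytes

L = R × t_tx = 5740000000 b/s × 1.61e-05 s = 92414 bits.
In bytes: 92414 / 8 = 11550 bytes.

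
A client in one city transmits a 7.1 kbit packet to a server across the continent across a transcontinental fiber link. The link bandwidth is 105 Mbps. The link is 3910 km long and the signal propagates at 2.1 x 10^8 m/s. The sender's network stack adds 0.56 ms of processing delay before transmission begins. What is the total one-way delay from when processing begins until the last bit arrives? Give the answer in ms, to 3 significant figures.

19.2 ms

L = 7100 bits.
Transmission delay = L/R = 7100 / 105000000 = 0.067619 ms.
Propagation delay = d/s = 3910000 m / 210000000 m/s = 18.619 ms.
Plus processing delay 0.56 ms = 0.56 ms.
Total = 19.2 ms.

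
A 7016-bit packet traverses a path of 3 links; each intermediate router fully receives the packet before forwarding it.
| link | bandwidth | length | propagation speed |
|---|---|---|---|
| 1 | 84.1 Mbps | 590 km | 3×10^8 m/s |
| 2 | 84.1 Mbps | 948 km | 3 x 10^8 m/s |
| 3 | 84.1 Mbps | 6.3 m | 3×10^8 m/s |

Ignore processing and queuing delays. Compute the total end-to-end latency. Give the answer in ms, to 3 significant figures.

Transmission delay per hop = L/R = 7016/84100000 = 0.0834245 ms; 3 hops → 0.250273 ms.
Propagation delays (d/s per hop): 1.96667, 3.16, 2.1e-05 ms; sum = 5.12669 ms.
End-to-end = 5.38 ms.

5.38 ms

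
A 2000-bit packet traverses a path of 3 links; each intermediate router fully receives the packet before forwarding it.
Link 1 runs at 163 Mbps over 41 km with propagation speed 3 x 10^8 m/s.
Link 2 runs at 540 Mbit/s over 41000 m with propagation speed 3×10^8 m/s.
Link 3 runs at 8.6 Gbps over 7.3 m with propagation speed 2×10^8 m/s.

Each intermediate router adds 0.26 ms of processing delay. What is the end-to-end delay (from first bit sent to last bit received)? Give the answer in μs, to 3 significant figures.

810 μs

Transmission delays (L/R per hop): 12.2699, 3.7037, 0.232558 μs; sum = 16.2062 μs.
Propagation delays (d/s per hop): 136.667, 136.667, 0.0365 μs; sum = 273.37 μs.
Processing at 2 router(s): 2 × 0.26 ms = 520 μs.
End-to-end = 810 μs.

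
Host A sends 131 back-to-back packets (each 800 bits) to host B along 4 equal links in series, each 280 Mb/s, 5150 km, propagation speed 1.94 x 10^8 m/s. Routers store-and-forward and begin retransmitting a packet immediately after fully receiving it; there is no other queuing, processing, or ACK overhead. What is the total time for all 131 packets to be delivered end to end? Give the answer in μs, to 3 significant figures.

Per-hop transmission t_tx = L/R = 800/280000000 = 2.85714 μs.
Per-hop propagation t_prop = 5150000/194000000 = 26546.4 μs.
Pipeline fill: first packet needs 4·t_tx to clear all hops; remaining 130 packets each add one t_tx.
Total = (4+131-1)·t_tx + 4·t_prop = 134·2.85714 + 4·26546.4 = 107000 μs.

107000 μs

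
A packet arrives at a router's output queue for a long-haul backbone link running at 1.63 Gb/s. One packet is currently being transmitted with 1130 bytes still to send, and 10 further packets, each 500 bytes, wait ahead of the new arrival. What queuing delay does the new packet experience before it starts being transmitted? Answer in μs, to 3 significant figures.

30.1 μs

Each queued packet: L/R = 4000/1630000000 = 2.45399 μs.
10 queued → 24.5399 μs.
Plus remaining 9040 bits of current packet: 5.54601 μs.
Queuing delay = 30.1 μs.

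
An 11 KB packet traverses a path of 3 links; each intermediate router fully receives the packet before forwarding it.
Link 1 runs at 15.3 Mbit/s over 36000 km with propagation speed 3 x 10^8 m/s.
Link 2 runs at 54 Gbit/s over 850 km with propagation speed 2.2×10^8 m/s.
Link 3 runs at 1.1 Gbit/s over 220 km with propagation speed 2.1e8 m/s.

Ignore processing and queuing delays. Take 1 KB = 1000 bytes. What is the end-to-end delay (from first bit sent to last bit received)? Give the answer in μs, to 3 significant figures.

L = 88000 bits.
Transmission delays (L/R per hop): 5751.63, 1.62963, 80 μs; sum = 5833.26 μs.
Propagation delays (d/s per hop): 120000, 3863.64, 1047.62 μs; sum = 124911 μs.
End-to-end = 131000 μs.

131000 μs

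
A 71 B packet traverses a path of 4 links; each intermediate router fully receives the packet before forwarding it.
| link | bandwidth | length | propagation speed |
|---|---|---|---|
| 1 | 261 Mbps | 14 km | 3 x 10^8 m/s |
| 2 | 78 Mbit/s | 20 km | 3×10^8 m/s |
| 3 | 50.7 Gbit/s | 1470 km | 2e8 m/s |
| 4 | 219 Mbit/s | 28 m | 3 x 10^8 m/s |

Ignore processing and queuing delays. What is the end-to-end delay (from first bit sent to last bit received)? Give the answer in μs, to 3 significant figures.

7480 μs

L = 71 × 8 = 568 bits.
Transmission delays (L/R per hop): 2.17625, 7.28205, 0.0112032, 2.59361 μs; sum = 12.0631 μs.
Propagation delays (d/s per hop): 46.6667, 66.6667, 7350, 0.0933333 μs; sum = 7463.43 μs.
End-to-end = 7480 μs.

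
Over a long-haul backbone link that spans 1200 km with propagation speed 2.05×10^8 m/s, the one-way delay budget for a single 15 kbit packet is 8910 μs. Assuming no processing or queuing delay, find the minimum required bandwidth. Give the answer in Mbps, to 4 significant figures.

Propagation delay = 1200000 / 2.05e+08 = 5853.66 μs.
Transmission budget = 8910 − 5853.66 = 3056.34 μs.
R ≥ L / t_tx = 15000 bits / 0.00305634 s = 4.908 Mbps.

4.908 Mbps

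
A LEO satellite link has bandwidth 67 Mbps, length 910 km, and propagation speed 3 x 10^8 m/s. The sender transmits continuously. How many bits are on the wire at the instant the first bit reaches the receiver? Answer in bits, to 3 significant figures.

203000 bits

Propagation delay = 910000 / 300000000 = 0.00303333 s.
BDP = R × t_prop = 67000000 × 0.00303333 = 203233 bits.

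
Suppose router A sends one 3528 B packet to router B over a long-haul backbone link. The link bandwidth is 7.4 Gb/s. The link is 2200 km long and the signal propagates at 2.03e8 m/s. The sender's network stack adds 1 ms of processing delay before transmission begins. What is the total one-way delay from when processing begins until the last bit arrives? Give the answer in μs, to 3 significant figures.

L = 3528 × 8 = 28224 bits.
Transmission delay = L/R = 28224 / 7400000000 = 3.81405 μs.
Propagation delay = d/s = 2200000 m / 2.03e+08 m/s = 10837.4 μs.
Plus processing delay 1 ms = 1000 μs.
Total = 11800 μs.

11800 μs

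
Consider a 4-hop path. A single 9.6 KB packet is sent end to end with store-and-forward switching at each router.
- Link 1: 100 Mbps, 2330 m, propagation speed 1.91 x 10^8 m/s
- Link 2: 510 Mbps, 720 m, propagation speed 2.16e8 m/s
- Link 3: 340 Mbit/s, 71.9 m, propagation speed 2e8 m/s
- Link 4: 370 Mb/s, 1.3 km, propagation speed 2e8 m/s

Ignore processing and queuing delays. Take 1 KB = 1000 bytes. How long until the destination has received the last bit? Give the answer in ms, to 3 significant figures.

L = 76800 bits.
Transmission delays (L/R per hop): 0.768, 0.150588, 0.225882, 0.207568 ms; sum = 1.35204 ms.
Propagation delays (d/s per hop): 0.012199, 0.00333333, 0.0003595, 0.0065 ms; sum = 0.0223918 ms.
End-to-end = 1.37 ms.

1.37 ms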